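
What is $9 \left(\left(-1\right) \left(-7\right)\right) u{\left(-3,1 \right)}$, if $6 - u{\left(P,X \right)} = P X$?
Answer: $567$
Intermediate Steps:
$u{\left(P,X \right)} = 6 - P X$
$9 \left(\left(-1\right) \left(-7\right)\right) u{\left(-3,1 \right)} = 9 \left(\left(-1\right) \left(-7\right)\right) \left(6 - \left(-3\right) 1\right) = 9 \cdot 7 \left(6 + 3\right) = 63 \cdot 9 = 567$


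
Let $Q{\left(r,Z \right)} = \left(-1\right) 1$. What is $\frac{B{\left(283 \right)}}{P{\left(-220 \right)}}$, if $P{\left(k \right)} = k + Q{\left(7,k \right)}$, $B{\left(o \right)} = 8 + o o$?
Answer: $- \frac{80097}{221} \approx -362.43$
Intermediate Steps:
$Q{\left(r,Z \right)} = -1$
$B{\left(o \right)} = 8 + o^{2}$
$P{\left(k \right)} = -1 + k$ ($P{\left(k \right)} = k - 1 = -1 + k$)
$\frac{B{\left(283 \right)}}{P{\left(-220 \right)}} = \frac{8 + 283^{2}}{-1 - 220} = \frac{8 + 80089}{-221} = 80097 \left(- \frac{1}{221}\right) = - \frac{80097}{221}$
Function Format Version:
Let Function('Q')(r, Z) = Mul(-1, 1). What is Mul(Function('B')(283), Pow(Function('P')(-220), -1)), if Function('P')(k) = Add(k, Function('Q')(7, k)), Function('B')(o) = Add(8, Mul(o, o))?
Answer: Rational(-80097, 221) ≈ -362.43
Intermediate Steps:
Function('Q')(r, Z) = -1
Function('B')(o) = Add(8, Pow(o, 2))
Function('P')(k) = Add(-1, k) (Function('P')(k) = Add(k, -1) = Add(-1, k))
Mul(Function('B')(283), Pow(Function('P')(-220), -1)) = Mul(Add(8, Pow(283, 2)), Pow(Add(-1, -220), -1)) = Mul(Add(8, 80089), Pow(-221, -1)) = Mul(80097, Rational(-1, 221)) = Rational(-80097, 221)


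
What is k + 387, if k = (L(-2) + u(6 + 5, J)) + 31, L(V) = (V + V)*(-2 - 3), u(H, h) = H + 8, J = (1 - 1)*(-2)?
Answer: 457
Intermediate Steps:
J = 0 (J = 0*(-2) = 0)
u(H, h) = 8 + H
L(V) = -10*V (L(V) = (2*V)*(-5) = -10*V)
k = 70 (k = (-10*(-2) + (8 + (6 + 5))) + 31 = (20 + (8 + 11)) + 31 = (20 + 19) + 31 = 39 + 31 = 70)
k + 387 = 70 + 387 = 457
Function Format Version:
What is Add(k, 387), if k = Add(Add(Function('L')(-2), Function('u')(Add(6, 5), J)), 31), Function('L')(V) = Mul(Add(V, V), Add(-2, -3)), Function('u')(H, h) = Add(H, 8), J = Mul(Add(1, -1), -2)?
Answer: 457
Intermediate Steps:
J = 0 (J = Mul(0, -2) = 0)
Function('u')(H, h) = Add(8, H)
Function('L')(V) = Mul(-10, V) (Function('L')(V) = Mul(Mul(2, V), -5) = Mul(-10, V))
k = 70 (k = Add(Add(Mul(-10, -2), Add(8, Add(6, 5))), 31) = Add(Add(20, Add(8, 11)), 31) = Add(Add(20, 19), 31) = Add(39, 31) = 70)
Add(k, 387) = Add(70, 387) = 457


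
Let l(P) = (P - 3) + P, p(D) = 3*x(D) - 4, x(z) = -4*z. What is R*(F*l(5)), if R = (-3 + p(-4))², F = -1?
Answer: -11767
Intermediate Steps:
p(D) = -4 - 12*D (p(D) = 3*(-4*D) - 4 = -12*D - 4 = -4 - 12*D)
l(P) = -3 + 2*P (l(P) = (-3 + P) + P = -3 + 2*P)
R = 1681 (R = (-3 + (-4 - 12*(-4)))² = (-3 + (-4 + 48))² = (-3 + 44)² = 41² = 1681)
R*(F*l(5)) = 1681*(-(-3 + 2*5)) = 1681*(-(-3 + 10)) = 1681*(-1*7) = 1681*(-7) = -11767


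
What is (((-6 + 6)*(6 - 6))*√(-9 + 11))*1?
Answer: 0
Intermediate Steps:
(((-6 + 6)*(6 - 6))*√(-9 + 11))*1 = ((0*0)*√2)*1 = (0*√2)*1 = 0*1 = 0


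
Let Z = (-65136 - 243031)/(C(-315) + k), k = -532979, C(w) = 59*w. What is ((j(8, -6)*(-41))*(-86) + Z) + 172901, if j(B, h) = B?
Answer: 110924792643/551564 ≈ 2.0111e+5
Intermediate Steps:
Z = 308167/551564 (Z = (-65136 - 243031)/(59*(-315) - 532979) = -308167/(-18585 - 532979) = -308167/(-551564) = -308167*(-1/551564) = 308167/551564 ≈ 0.55871)
((j(8, -6)*(-41))*(-86) + Z) + 172901 = ((8*(-41))*(-86) + 308167/551564) + 172901 = (-328*(-86) + 308167/551564) + 172901 = (28208 + 308167/551564) + 172901 = 15558825479/551564 + 172901 = 110924792643/551564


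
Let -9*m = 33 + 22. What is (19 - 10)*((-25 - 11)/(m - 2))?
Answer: 2916/73 ≈ 39.945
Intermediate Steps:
m = -55/9 (m = -(33 + 22)/9 = -⅑*55 = -55/9 ≈ -6.1111)
(19 - 10)*((-25 - 11)/(m - 2)) = (19 - 10)*((-25 - 11)/(-55/9 - 2)) = 9*(-36/(-73/9)) = 9*(-36*(-9/73)) = 9*(324/73) = 2916/73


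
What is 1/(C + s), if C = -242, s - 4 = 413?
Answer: 1/175 ≈ 0.0057143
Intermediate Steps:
s = 417 (s = 4 + 413 = 417)
1/(C + s) = 1/(-242 + 417) = 1/175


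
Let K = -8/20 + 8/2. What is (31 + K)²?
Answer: 29929/25 ≈ 1197.2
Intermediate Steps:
K = 18/5 (K = -8*1/20 + 8*(½) = -⅖ + 4 = 18/5 ≈ 3.6000)
(31 + K)² = (31 + 18/5)² = (173/5)² = 29929/25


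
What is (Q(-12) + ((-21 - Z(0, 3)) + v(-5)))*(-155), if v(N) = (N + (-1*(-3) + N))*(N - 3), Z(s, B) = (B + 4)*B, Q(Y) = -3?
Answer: -1705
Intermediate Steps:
Z(s, B) = B*(4 + B) (Z(s, B) = (4 + B)*B = B*(4 + B))
v(N) = (-3 + N)*(3 + 2*N) (v(N) = (N + (3 + N))*(-3 + N) = (3 + 2*N)*(-3 + N) = (-3 + N)*(3 + 2*N))
(Q(-12) + ((-21 - Z(0, 3)) + v(-5)))*(-155) = (-3 + ((-21 - 3*(4 + 3)) + (-9 - 3*(-5) + 2*(-5)²)))*(-155) = (-3 + ((-21 - 3*7) + (-9 + 15 + 2*25)))*(-155) = (-3 + ((-21 - 1*21) + (-9 + 15 + 50)))*(-155) = (-3 + ((-21 - 21) + 56))*(-155) = (-3 + (-42 + 56))*(-155) = (-3 + 14)*(-155) = 11*(-155) = -1705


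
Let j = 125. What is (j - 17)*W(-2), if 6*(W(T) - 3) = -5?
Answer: 234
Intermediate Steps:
W(T) = 13/6 (W(T) = 3 + (⅙)*(-5) = 3 - ⅚ = 13/6)
(j - 17)*W(-2) = (125 - 17)*(13/6) = 108*(13/6) = 234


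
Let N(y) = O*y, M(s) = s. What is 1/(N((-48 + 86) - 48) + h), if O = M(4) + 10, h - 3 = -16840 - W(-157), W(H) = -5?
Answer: -1/16972 ≈ -5.8921e-5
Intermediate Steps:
h = -16832 (h = 3 + (-16840 - 1*(-5)) = 3 + (-16840 + 5) = 3 - 16835 = -16832)
O = 14 (O = 4 + 10 = 14)
N(y) = 14*y
1/(N((-48 + 86) - 48) + h) = 1/(14*((-48 + 86) - 48) - 16832) = 1/(14*(38 - 48) - 16832) = 1/(14*(-10) - 16832) = 1/(-140 - 16832) = 1/(-16972) = -1/16972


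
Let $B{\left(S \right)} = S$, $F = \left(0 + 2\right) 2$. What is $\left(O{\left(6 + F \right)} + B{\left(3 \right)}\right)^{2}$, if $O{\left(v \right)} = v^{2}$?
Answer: $10609$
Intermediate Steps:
$F = 4$ ($F = 2 \cdot 2 = 4$)
$\left(O{\left(6 + F \right)} + B{\left(3 \right)}\right)^{2} = \left(\left(6 + 4\right)^{2} + 3\right)^{2} = \left(10^{2} + 3\right)^{2} = \left(100 + 3\right)^{2} = 103^{2} = 10609$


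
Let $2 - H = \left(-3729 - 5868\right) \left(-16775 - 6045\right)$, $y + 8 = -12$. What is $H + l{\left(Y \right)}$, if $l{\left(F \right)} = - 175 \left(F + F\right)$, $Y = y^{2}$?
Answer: $-219143538$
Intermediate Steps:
$y = -20$ ($y = -8 - 12 = -20$)
$H = -219003538$ ($H = 2 - \left(-3729 - 5868\right) \left(-16775 - 6045\right) = 2 - \left(-9597\right) \left(-22820\right) = 2 - 219003540 = -219003538$)
$Y = 400$ ($Y = \left(-20\right)^{2} = 400$)
$l{\left(F \right)} = - 350 F$ ($l{\left(F \right)} = - 175 \cdot 2 F = - 350 F$)
$H + l{\left(Y \right)} = -219003538 - 140000 = -219143538$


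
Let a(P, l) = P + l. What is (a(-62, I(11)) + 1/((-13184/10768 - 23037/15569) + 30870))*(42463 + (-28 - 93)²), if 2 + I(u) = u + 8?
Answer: -831099652334316992/323425582433 ≈ -2.5697e+6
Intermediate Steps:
I(u) = 6 + u (I(u) = -2 + (u + 8) = -2 + (8 + u) = 6 + u)
(a(-62, I(11)) + 1/((-13184/10768 - 23037/15569) + 30870))*(42463 + (-28 - 93)²) = ((-62 + (6 + 11)) + 1/((-13184/10768 - 23037/15569) + 30870))*(42463 + (-28 - 93)²) = ((-62 + 17) + 1/((-13184*1/10768 - 23037*1/15569) + 30870))*(42463 + (-121)²) = (-45 + 1/((-824/673 - 23037/15569) + 30870))*(42463 + 14641) = (-45 + 1/(-28332757/10477937 + 30870))*57104 = (-45 + 1/(323425582433/10477937))*57104 = (-45 + 10477937/323425582433)*57104 = -14554140731548/323425582433*57104 = -831099652334316992/323425582433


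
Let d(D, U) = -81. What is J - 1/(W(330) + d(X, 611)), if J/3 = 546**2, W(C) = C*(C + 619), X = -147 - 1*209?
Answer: 280010520971/313089 ≈ 8.9435e+5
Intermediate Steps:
X = -356 (X = -147 - 209 = -356)
W(C) = C*(619 + C)
J = 894348 (J = 3*546**2 = 3*298116 = 894348)
J - 1/(W(330) + d(X, 611)) = 894348 - 1/(330*(619 + 330) - 81) = 894348 - 1/(330*949 - 81) = 894348 - 1/(313170 - 81) = 894348 - 1/313089 = 280010520971/313089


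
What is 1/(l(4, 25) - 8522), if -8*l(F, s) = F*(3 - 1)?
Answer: -1/8523 ≈ -0.00011733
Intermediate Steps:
l(F, s) = -F/4 (l(F, s) = -F*(3 - 1)/8 = -F*2/8 = -F/4)
1/(l(4, 25) - 8522) = 1/(-¼*4 - 8522) = 1/(-1 - 8522) = 1/(-8523) = -1/8523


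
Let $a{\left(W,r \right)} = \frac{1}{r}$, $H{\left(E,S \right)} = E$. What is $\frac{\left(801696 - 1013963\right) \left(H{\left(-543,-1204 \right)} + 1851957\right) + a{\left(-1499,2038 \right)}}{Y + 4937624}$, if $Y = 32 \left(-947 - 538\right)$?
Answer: $- \frac{800921966706443}{9966031952} \approx -80365.0$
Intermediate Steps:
$Y = -47520$ ($Y = 32 \left(-1485\right) = -47520$)
$\frac{\left(801696 - 1013963\right) \left(H{\left(-543,-1204 \right)} + 1851957\right) + a{\left(-1499,2038 \right)}}{Y + 4937624} = \frac{\left(801696 - 1013963\right) \left(-543 + 1851957\right) + \frac{1}{2038}}{-47520 + 4937624} = \frac{\left(-212267\right) 1851414 + \frac{1}{2038}}{4890104} = \left(-392994095538 + \frac{1}{2038}\right) \frac{1}{4890104} = \left(- \frac{800921966706443}{2038}\right) \frac{1}{4890104} = - \frac{800921966706443}{9966031952}$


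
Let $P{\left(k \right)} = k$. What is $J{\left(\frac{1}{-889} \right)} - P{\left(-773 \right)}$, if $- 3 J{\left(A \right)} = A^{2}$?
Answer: $\frac{1832754398}{2370963} \approx 773.0$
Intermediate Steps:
$J{\left(A \right)} = - \frac{A^{2}}{3}$
$J{\left(\frac{1}{-889} \right)} - P{\left(-773 \right)} = - \frac{\left(\frac{1}{-889}\right)^{2}}{3} - -773 = - \frac{\left(- \frac{1}{889}\right)^{2}}{3} + 773 = \left(- \frac{1}{3}\right) \frac{1}{790321} + 773 = - \frac{1}{2370963} + 773 = \frac{1832754398}{2370963}$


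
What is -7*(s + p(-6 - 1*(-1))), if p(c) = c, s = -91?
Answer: 672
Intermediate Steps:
-7*(s + p(-6 - 1*(-1))) = -7*(-91 + (-6 - 1*(-1))) = -7*(-91 + (-6 + 1)) = -7*(-91 - 5) = -7*(-96) = 672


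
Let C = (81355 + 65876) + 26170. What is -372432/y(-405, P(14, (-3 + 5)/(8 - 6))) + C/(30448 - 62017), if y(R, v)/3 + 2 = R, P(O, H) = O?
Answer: 3848527729/12848583 ≈ 299.53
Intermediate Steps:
y(R, v) = -6 + 3*R
C = 173401 (C = 147231 + 26170 = 173401)
-372432/y(-405, P(14, (-3 + 5)/(8 - 6))) + C/(30448 - 62017) = -372432/(-6 + 3*(-405)) + 173401/(30448 - 62017) = -372432/(-6 - 1215) + 173401/(-31569) = -372432/(-1221) + 173401*(-1/31569) = -372432*(-1/1221) - 173401/31569 = 124144/407 - 173401/31569 = 3848527729/12848583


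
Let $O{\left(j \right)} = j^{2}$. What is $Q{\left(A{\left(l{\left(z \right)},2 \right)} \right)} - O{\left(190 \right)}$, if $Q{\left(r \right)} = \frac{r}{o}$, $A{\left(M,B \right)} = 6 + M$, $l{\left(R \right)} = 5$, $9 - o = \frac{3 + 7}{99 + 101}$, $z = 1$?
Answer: $- \frac{6461680}{179} \approx -36099.0$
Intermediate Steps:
$o = \frac{179}{20}$ ($o = 9 - \frac{3 + 7}{99 + 101} = 9 - \frac{10}{200} = 9 - 10 \cdot \frac{1}{200} = 9 - \frac{1}{20} = \frac{179}{20} \approx 8.95$)
$Q{\left(r \right)} = \frac{20 r}{179}$ ($Q{\left(r \right)} = \frac{r}{\frac{179}{20}} = r \frac{20}{179} = \frac{20 r}{179}$)
$Q{\left(A{\left(l{\left(z \right)},2 \right)} \right)} - O{\left(190 \right)} = \frac{20 \left(6 + 5\right)}{179} - 190^{2} = \frac{20}{179} \cdot 11 - 36100 = \frac{220}{179} - 36100 = - \frac{6461680}{179}$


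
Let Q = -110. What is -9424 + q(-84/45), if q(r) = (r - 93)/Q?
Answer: -15548177/1650 ≈ -9423.1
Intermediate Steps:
q(r) = 93/110 - r/110 (q(r) = (r - 93)/(-110) = (-93 + r)*(-1/110) = 93/110 - r/110)
-9424 + q(-84/45) = -9424 + (93/110 - (-42)/(55*45)) = -9424 + (93/110 - 1/110*(-28/15)) = -9424 + (93/110 + 14/825) = -9424 + 1423/1650 = -15548177/1650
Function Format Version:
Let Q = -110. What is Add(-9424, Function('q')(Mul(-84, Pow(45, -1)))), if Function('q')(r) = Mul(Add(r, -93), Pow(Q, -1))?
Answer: Rational(-15548177, 1650) ≈ -9423.1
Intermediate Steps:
Function('q')(r) = Add(Rational(93, 110), Mul(Rational(-1, 110), r)) (Function('q')(r) = Mul(Add(r, -93), Pow(-110, -1)) = Mul(Add(-93, r), Rational(-1, 110)) = Add(Rational(93, 110), Mul(Rational(-1, 110), r)))
Add(-9424, Function('q')(Mul(-84, Pow(45, -1)))) = Add(-9424, Add(Rational(93, 110), Mul(Rational(-1, 110), Mul(-84, Pow(45, -1))))) = Add(-9424, Add(Rational(93, 110), Mul(Rational(-1, 110), Mul(-84, Rational(1, 45))))) = Add(-9424, Add(Rational(93, 110), Mul(Rational(-1, 110), Rational(-28, 15)))) = Add(-9424, Add(Rational(93, 110), Rational(14, 825))) = Add(-9424, Rational(1423, 1650)) = Rational(-15548177, 1650)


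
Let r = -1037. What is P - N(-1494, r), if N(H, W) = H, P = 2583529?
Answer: 2585023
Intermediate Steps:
P - N(-1494, r) = 2583529 - 1*(-1494) = 2583529 + 1494 = 2585023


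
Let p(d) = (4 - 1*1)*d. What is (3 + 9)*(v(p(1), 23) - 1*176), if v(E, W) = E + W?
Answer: -1800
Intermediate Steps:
p(d) = 3*d (p(d) = (4 - 1)*d = 3*d)
(3 + 9)*(v(p(1), 23) - 1*176) = (3 + 9)*((3*1 + 23) - 1*176) = 12*((3 + 23) - 176) = 12*(26 - 176) = 12*(-150) = -1800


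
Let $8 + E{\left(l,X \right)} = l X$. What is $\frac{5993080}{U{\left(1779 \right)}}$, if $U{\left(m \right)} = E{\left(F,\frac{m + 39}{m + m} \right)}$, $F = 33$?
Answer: $\frac{710779288}{1051} \approx 6.7629 \cdot 10^{5}$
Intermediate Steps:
$E{\left(l,X \right)} = -8 + X l$ ($E{\left(l,X \right)} = -8 + l X = -8 + X l$)
$U{\left(m \right)} = -8 + \frac{33 \left(39 + m\right)}{2 m}$ ($U{\left(m \right)} = -8 + \frac{m + 39}{m + m} 33 = -8 + \frac{39 + m}{2 m} 33 = -8 + \frac{33 \left(39 + m\right)}{2 m}$)
$\frac{5993080}{U{\left(1779 \right)}} = \frac{5993080}{\frac{1}{2} \cdot \frac{1}{1779} \left(1287 + 17 \cdot 1779\right)} = \frac{5993080}{\frac{1}{2} \cdot \frac{1}{1779} \left(1287 + 30243\right)} = \frac{5993080}{\frac{1}{2} \cdot \frac{1}{1779} \cdot 31530} = \frac{5993080}{\frac{5255}{593}} = 5993080 \cdot \frac{593}{5255} = \frac{710779288}{1051}$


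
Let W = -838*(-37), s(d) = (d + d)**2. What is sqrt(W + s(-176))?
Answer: sqrt(154910) ≈ 393.59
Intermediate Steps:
s(d) = 4*d**2 (s(d) = (2*d)**2 = 4*d**2)
W = 31006
sqrt(W + s(-176)) = sqrt(31006 + 4*(-176)**2) = sqrt(31006 + 4*30976) = sqrt(31006 + 123904) = sqrt(154910)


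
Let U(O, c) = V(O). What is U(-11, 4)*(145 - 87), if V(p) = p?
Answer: -638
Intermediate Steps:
U(O, c) = O
U(-11, 4)*(145 - 87) = -11*(145 - 87) = -11*58 = -638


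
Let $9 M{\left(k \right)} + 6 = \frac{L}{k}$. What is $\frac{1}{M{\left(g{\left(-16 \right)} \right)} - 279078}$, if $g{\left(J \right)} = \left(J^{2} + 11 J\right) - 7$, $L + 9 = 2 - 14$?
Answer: $- \frac{73}{20372745} \approx -3.5832 \cdot 10^{-6}$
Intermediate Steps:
$L = -21$ ($L = -9 + \left(2 - 14\right) = -9 - 12 = -21$)
$g{\left(J \right)} = -7 + J^{2} + 11 J$
$M{\left(k \right)} = - \frac{2}{3} - \frac{7}{3 k}$ ($M{\left(k \right)} = - \frac{2}{3} + \frac{\left(-21\right) \frac{1}{k}}{9} = - \frac{2}{3} - \frac{7}{3 k}$)
$\frac{1}{M{\left(g{\left(-16 \right)} \right)} - 279078} = \frac{1}{\frac{-7 - 2 \left(-7 + \left(-16\right)^{2} + 11 \left(-16\right)\right)}{3 \left(-7 + \left(-16\right)^{2} + 11 \left(-16\right)\right)} - 279078} = \frac{1}{\frac{-7 - 2 \left(-7 + 256 - 176\right)}{3 \left(-7 + 256 - 176\right)} - 279078} = \frac{1}{\frac{-7 - 146}{3 \cdot 73} - 279078} = \frac{1}{\frac{1}{3} \cdot \frac{1}{73} \left(-7 - 146\right) - 279078} = \frac{1}{\frac{1}{3} \cdot \frac{1}{73} \left(-153\right) - 279078} = \frac{1}{- \frac{51}{73} - 279078} = \frac{1}{- \frac{20372745}{73}} = - \frac{73}{20372745}$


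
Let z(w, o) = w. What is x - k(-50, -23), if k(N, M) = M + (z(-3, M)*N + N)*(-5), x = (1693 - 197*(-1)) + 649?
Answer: 3062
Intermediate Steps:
x = 2539 (x = (1693 + 197) + 649 = 1890 + 649 = 2539)
k(N, M) = M + 10*N (k(N, M) = M + (-3*N + N)*(-5) = M - 2*N*(-5) = M + 10*N)
x - k(-50, -23) = 2539 - (-23 + 10*(-50)) = 2539 - (-23 - 500) = 2539 - 1*(-523) = 2539 + 523 = 3062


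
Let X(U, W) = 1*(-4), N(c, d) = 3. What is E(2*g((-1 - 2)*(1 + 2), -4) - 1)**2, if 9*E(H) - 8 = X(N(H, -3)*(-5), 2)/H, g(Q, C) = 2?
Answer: 400/729 ≈ 0.54870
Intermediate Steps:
X(U, W) = -4
E(H) = 8/9 - 4/(9*H) (E(H) = 8/9 + (-4/H)/9 = 8/9 - 4/(9*H))
E(2*g((-1 - 2)*(1 + 2), -4) - 1)**2 = (4*(-1 + 2*(2*2 - 1))/(9*(2*2 - 1)))**2 = (4*(-1 + 2*(4 - 1))/(9*(4 - 1)))**2 = ((4/9)*(-1 + 2*3)/3)**2 = ((4/9)*(1/3)*(-1 + 6))**2 = ((4/9)*(1/3)*5)**2 = (20/27)**2 = 400/729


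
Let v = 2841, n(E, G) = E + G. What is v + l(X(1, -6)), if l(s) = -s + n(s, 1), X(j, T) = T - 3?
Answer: 2842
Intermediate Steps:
X(j, T) = -3 + T
l(s) = 1 (l(s) = -s + (s + 1) = -s + (1 + s) = 1)
v + l(X(1, -6)) = 2841 + 1 = 2842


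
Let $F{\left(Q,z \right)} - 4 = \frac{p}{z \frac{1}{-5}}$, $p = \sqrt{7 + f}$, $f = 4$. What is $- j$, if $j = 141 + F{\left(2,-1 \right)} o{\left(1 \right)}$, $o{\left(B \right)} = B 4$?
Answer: $-157 - 20 \sqrt{11} \approx -223.33$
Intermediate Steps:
$p = \sqrt{11}$ ($p = \sqrt{7 + 4} = \sqrt{11} \approx 3.3166$)
$o{\left(B \right)} = 4 B$
$F{\left(Q,z \right)} = 4 - \frac{5 \sqrt{11}}{z}$ ($F{\left(Q,z \right)} = 4 + \frac{\sqrt{11}}{z \frac{1}{-5}} = 4 + \frac{\sqrt{11}}{z \left(- \frac{1}{5}\right)} = 4 + \frac{\sqrt{11}}{\left(- \frac{1}{5}\right) z} = 4 + \sqrt{11} \left(- \frac{5}{z}\right) = 4 - \frac{5 \sqrt{11}}{z}$)
$j = 157 + 20 \sqrt{11}$ ($j = 141 + \left(4 - \frac{5 \sqrt{11}}{-1}\right) 4 \cdot 1 = 141 + \left(4 - 5 \sqrt{11} \left(-1\right)\right) 4 = 141 + \left(4 + 5 \sqrt{11}\right) 4 = 141 + \left(16 + 20 \sqrt{11}\right) = 157 + 20 \sqrt{11} \approx 223.33$)
$- j = - (157 + 20 \sqrt{11}) = -157 - 20 \sqrt{11}$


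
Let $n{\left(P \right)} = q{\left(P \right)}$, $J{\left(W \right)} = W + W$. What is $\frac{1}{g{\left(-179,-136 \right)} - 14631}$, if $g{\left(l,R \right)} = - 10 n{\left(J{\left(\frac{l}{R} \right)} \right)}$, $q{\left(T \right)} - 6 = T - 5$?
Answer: $- \frac{34}{498689} \approx -6.8179 \cdot 10^{-5}$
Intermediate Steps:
$J{\left(W \right)} = 2 W$
$q{\left(T \right)} = 1 + T$ ($q{\left(T \right)} = 6 + \left(T - 5\right) = 6 + \left(-5 + T\right) = 1 + T$)
$n{\left(P \right)} = 1 + P$
$g{\left(l,R \right)} = -10 - \frac{20 l}{R}$ ($g{\left(l,R \right)} = - 10 \left(1 + 2 \frac{l}{R}\right) = - 10 \left(1 + \frac{2 l}{R}\right) = -10 - \frac{20 l}{R}$)
$\frac{1}{g{\left(-179,-136 \right)} - 14631} = \frac{1}{\left(-10 - - \frac{3580}{-136}\right) - 14631} = \frac{1}{\left(-10 - \left(-3580\right) \left(- \frac{1}{136}\right)\right) - 14631} = \frac{1}{\left(-10 - \frac{895}{34}\right) - 14631} = \frac{1}{- \frac{1235}{34} - 14631} = \frac{1}{- \frac{498689}{34}} = - \frac{34}{498689}$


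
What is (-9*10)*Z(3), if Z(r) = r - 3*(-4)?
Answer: -1350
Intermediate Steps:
Z(r) = 12 + r (Z(r) = r + 12 = 12 + r)
(-9*10)*Z(3) = (-9*10)*(12 + 3) = -90*15 = -1350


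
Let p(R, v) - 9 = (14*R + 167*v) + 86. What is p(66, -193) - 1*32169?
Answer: -63381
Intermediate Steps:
p(R, v) = 95 + 14*R + 167*v (p(R, v) = 9 + ((14*R + 167*v) + 86) = 9 + (86 + 14*R + 167*v) = 95 + 14*R + 167*v)
p(66, -193) - 1*32169 = (95 + 14*66 + 167*(-193)) - 1*32169 = (95 + 924 - 32231) - 32169 = -31212 - 32169 = -63381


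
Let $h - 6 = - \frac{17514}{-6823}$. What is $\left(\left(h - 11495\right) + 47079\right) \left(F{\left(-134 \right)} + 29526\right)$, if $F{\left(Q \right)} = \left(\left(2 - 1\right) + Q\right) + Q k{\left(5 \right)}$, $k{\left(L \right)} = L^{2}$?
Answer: $\frac{6324492651612}{6823} \approx 9.2694 \cdot 10^{8}$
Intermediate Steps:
$h = \frac{58452}{6823}$ ($h = 6 - \frac{17514}{-6823} = 6 - - \frac{17514}{6823} = 6 + \frac{17514}{6823} = \frac{58452}{6823} \approx 8.5669$)
$F{\left(Q \right)} = 1 + 26 Q$ ($F{\left(Q \right)} = \left(\left(2 - 1\right) + Q\right) + Q 5^{2} = \left(1 + Q\right) + Q 25 = \left(1 + Q\right) + 25 Q = 1 + 26 Q$)
$\left(\left(h - 11495\right) + 47079\right) \left(F{\left(-134 \right)} + 29526\right) = \left(\left(\frac{58452}{6823} - 11495\right) + 47079\right) \left(\left(1 + 26 \left(-134\right)\right) + 29526\right) = \left(- \frac{78371933}{6823} + 47079\right) \left(\left(1 - 3484\right) + 29526\right) = \frac{242848084 \left(-3483 + 29526\right)}{6823} = \frac{242848084}{6823} \cdot 26043 = \frac{6324492651612}{6823}$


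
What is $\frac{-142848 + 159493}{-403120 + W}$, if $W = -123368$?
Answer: $- \frac{16645}{526488} \approx -0.031615$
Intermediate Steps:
$\frac{-142848 + 159493}{-403120 + W} = \frac{-142848 + 159493}{-403120 - 123368} = \frac{16645}{-526488} = 16645 \left(- \frac{1}{526488}\right) = - \frac{16645}{526488}$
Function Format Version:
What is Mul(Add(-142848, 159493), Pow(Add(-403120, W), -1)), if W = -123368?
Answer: Rational(-16645, 526488) ≈ -0.031615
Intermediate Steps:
Mul(Add(-142848, 159493), Pow(Add(-403120, W), -1)) = Mul(Add(-142848, 159493), Pow(Add(-403120, -123368), -1)) = Mul(16645, Pow(-526488, -1)) = Mul(16645, Rational(-1, 526488)) = Rational(-16645, 526488)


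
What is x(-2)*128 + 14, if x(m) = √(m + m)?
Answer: 14 + 256*I ≈ 14.0 + 256.0*I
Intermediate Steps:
x(m) = √2*√m (x(m) = √(2*m) = √2*√m)
x(-2)*128 + 14 = (√2*√(-2))*128 + 14 = (√2*(I*√2))*128 + 14 = (2*I)*128 + 14 = 256*I + 14 = 14 + 256*I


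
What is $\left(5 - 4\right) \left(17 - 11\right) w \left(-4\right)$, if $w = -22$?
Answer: $528$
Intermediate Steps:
$\left(5 - 4\right) \left(17 - 11\right) w \left(-4\right) = \left(5 - 4\right) \left(17 - 11\right) \left(-22\right) \left(-4\right) = 1 \cdot 6 \left(-22\right) \left(-4\right) = 6 \left(-22\right) \left(-4\right) = \left(-132\right) \left(-4\right) = 528$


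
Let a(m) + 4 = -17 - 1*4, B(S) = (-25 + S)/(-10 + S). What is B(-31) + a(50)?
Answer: -969/41 ≈ -23.634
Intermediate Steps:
B(S) = (-25 + S)/(-10 + S)
a(m) = -25 (a(m) = -4 + (-17 - 1*4) = -4 + (-17 - 4) = -4 - 21 = -25)
B(-31) + a(50) = (-25 - 31)/(-10 - 31) - 25 = -56/(-41) - 25 = -1/41*(-56) - 25 = 56/41 - 25 = -969/41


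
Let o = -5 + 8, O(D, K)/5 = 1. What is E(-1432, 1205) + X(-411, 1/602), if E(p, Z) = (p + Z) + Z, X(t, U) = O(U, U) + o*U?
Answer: 591769/602 ≈ 983.00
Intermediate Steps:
O(D, K) = 5 (O(D, K) = 5*1 = 5)
o = 3
X(t, U) = 5 + 3*U
E(p, Z) = p + 2*Z (E(p, Z) = (Z + p) + Z = p + 2*Z)
E(-1432, 1205) + X(-411, 1/602) = (-1432 + 2*1205) + (5 + 3/602) = (-1432 + 2410) + (5 + 3*(1/602)) = 978 + (5 + 3/602) = 978 + 3013/602 = 591769/602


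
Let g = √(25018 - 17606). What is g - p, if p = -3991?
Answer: 3991 + 2*√1853 ≈ 4077.1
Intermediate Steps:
g = 2*√1853 (g = √7412 = 2*√1853 ≈ 86.093)
g - p = 2*√1853 - 1*(-3991) = 2*√1853 + 3991 = 3991 + 2*√1853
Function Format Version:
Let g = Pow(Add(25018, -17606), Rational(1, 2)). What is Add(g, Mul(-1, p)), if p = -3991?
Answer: Add(3991, Mul(2, Pow(1853, Rational(1, 2)))) ≈ 4077.1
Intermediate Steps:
g = Mul(2, Pow(1853, Rational(1, 2))) (g = Pow(7412, Rational(1, 2)) = Mul(2, Pow(1853, Rational(1, 2))) ≈ 86.093)
Add(g, Mul(-1, p)) = Add(Mul(2, Pow(1853, Rational(1, 2))), Mul(-1, -3991)) = Add(Mul(2, Pow(1853, Rational(1, 2))), 3991) = Add(3991, Mul(2, Pow(1853, Rational(1, 2))))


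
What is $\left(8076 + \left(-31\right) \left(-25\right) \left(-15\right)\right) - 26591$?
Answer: $-30140$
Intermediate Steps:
$\left(8076 + \left(-31\right) \left(-25\right) \left(-15\right)\right) - 26591 = \left(8076 + 775 \left(-15\right)\right) - 26591 = \left(8076 - 11625\right) - 26591 = -3549 - 26591 = -30140$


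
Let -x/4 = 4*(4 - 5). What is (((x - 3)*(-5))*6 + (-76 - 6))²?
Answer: 222784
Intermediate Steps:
x = 16 (x = -16*(4 - 5) = -16*(-1) = -4*(-4) = 16)
(((x - 3)*(-5))*6 + (-76 - 6))² = (((16 - 3)*(-5))*6 + (-76 - 6))² = ((13*(-5))*6 - 82)² = (-65*6 - 82)² = (-390 - 82)² = (-472)² = 222784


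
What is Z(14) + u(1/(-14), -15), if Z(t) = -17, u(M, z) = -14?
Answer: -31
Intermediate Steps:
Z(14) + u(1/(-14), -15) = -17 - 14 = -31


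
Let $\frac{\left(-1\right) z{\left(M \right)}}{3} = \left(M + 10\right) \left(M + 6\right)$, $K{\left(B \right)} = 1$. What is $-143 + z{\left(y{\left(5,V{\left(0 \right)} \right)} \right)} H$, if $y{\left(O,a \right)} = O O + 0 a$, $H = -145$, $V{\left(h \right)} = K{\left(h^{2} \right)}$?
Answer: $471832$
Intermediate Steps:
$V{\left(h \right)} = 1$
$y{\left(O,a \right)} = O^{2}$ ($y{\left(O,a \right)} = O^{2} + 0 = O^{2}$)
$z{\left(M \right)} = - 3 \left(6 + M\right) \left(10 + M\right)$ ($z{\left(M \right)} = - 3 \left(M + 10\right) \left(M + 6\right) = - 3 \left(10 + M\right) \left(6 + M\right) = - 3 \left(6 + M\right) \left(10 + M\right)$)
$-143 + z{\left(y{\left(5,V{\left(0 \right)} \right)} \right)} H = -143 + \left(-180 - 48 \cdot 5^{2} - 3 \left(5^{2}\right)^{2}\right) \left(-145\right) = -143 + \left(-180 - 1200 - 3 \cdot 25^{2}\right) \left(-145\right) = -143 + \left(-180 - 1200 - 1875\right) \left(-145\right) = -143 - -471975 = -143 + 471975 = 471832$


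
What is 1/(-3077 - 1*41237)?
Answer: -1/44314 ≈ -2.2566e-5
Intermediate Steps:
1/(-3077 - 1*41237) = 1/(-3077 - 41237) = 1/(-44314) = -1/44314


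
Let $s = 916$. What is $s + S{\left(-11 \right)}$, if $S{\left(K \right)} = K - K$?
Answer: $916$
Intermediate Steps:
$S{\left(K \right)} = 0$
$s + S{\left(-11 \right)} = 916 + 0 = 916$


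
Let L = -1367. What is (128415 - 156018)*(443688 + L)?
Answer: -12209386563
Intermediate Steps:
(128415 - 156018)*(443688 + L) = (128415 - 156018)*(443688 - 1367) = -27603*442321 = -12209386563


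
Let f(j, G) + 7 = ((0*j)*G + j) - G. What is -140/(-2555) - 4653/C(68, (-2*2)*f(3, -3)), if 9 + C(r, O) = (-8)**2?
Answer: -30859/365 ≈ -84.545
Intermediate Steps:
f(j, G) = -7 + j - G (f(j, G) = -7 + (((0*j)*G + j) - G) = -7 + ((0*G + j) - G) = -7 + ((0 + j) - G) = -7 + (j - G) = -7 + j - G)
C(r, O) = 55 (C(r, O) = -9 + (-8)**2 = -9 + 64 = 55)
-140/(-2555) - 4653/C(68, (-2*2)*f(3, -3)) = -140/(-2555) - 4653/55 = -140*(-1/2555) - 4653*1/55 = 4/73 - 423/5 = -30859/365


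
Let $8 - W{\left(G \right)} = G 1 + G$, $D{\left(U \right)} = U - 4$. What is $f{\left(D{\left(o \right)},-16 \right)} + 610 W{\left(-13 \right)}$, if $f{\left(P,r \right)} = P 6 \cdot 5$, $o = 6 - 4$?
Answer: $20680$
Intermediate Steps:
$o = 2$ ($o = 6 - 4 = 2$)
$D{\left(U \right)} = -4 + U$ ($D{\left(U \right)} = U - 4 = -4 + U$)
$W{\left(G \right)} = 8 - 2 G$ ($W{\left(G \right)} = 8 - \left(G 1 + G\right) = 8 - \left(G + G\right) = 8 - 2 G$)
$f{\left(P,r \right)} = 30 P$ ($f{\left(P,r \right)} = 6 P 5 = 30 P$)
$f{\left(D{\left(o \right)},-16 \right)} + 610 W{\left(-13 \right)} = 30 \left(-4 + 2\right) + 610 \left(8 - -26\right) = 30 \left(-2\right) + 610 \left(8 + 26\right) = -60 + 610 \cdot 34 = -60 + 20740 = 20680$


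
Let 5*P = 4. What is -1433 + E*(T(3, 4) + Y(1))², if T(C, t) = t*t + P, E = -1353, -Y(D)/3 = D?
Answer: -6477458/25 ≈ -2.5910e+5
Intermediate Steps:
P = ⅘ (P = (⅕)*4 = ⅘ ≈ 0.80000)
Y(D) = -3*D
T(C, t) = ⅘ + t² (T(C, t) = t*t + ⅘ = t² + ⅘ = ⅘ + t²)
-1433 + E*(T(3, 4) + Y(1))² = -1433 - 1353*((⅘ + 4²) - 3*1)² = -1433 - 1353*((⅘ + 16) - 3)² = -1433 - 1353*(84/5 - 3)² = -1433 - 1353*(69/5)² = -1433 - 1353*4761/25 = -1433 - 6441633/25 = -6477458/25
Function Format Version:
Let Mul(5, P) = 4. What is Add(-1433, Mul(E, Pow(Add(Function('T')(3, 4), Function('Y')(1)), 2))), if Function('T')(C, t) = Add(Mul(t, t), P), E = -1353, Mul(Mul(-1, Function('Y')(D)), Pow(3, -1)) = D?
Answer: Rational(-6477458, 25) ≈ -2.5910e+5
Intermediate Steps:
P = Rational(4, 5) (P = Mul(Rational(1, 5), 4) = Rational(4, 5) ≈ 0.80000)
Function('Y')(D) = Mul(-3, D)
Function('T')(C, t) = Add(Rational(4, 5), Pow(t, 2)) (Function('T')(C, t) = Add(Mul(t, t), Rational(4, 5)) = Add(Pow(t, 2), Rational(4, 5)) = Add(Rational(4, 5), Pow(t, 2)))
Add(-1433, Mul(E, Pow(Add(Function('T')(3, 4), Function('Y')(1)), 2))) = Add(-1433, Mul(-1353, Pow(Add(Add(Rational(4, 5), Pow(4, 2)), Mul(-3, 1)), 2))) = Add(-1433, Mul(-1353, Pow(Add(Add(Rational(4, 5), 16), -3), 2))) = Add(-1433, Mul(-1353, Pow(Add(Rational(84, 5), -3), 2))) = Add(-1433, Mul(-1353, Pow(Rational(69, 5), 2))) = Add(-1433, Mul(-1353, Rational(4761, 25))) = Add(-1433, Rational(-6441633, 25)) = Rational(-6477458, 25)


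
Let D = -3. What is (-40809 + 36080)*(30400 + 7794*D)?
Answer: -33188122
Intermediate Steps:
(-40809 + 36080)*(30400 + 7794*D) = (-40809 + 36080)*(30400 + 7794*(-3)) = -4729*(30400 - 23382) = -4729*7018 = -33188122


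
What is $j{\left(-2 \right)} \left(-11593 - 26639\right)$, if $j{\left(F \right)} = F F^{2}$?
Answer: $305856$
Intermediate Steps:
$j{\left(F \right)} = F^{3}$
$j{\left(-2 \right)} \left(-11593 - 26639\right) = \left(-2\right)^{3} \left(-11593 - 26639\right) = \left(-8\right) \left(-38232\right) = 305856$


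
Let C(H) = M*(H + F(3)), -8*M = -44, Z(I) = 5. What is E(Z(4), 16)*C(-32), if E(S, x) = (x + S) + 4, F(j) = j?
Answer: -7975/2 ≈ -3987.5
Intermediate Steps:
M = 11/2 (M = -⅛*(-44) = 11/2 ≈ 5.5000)
C(H) = 33/2 + 11*H/2 (C(H) = 11*(H + 3)/2 = 11*(3 + H)/2 = 33/2 + 11*H/2)
E(S, x) = 4 + S + x (E(S, x) = (S + x) + 4 = 4 + S + x)
E(Z(4), 16)*C(-32) = (4 + 5 + 16)*(33/2 + (11/2)*(-32)) = 25*(33/2 - 176) = 25*(-319/2) = -7975/2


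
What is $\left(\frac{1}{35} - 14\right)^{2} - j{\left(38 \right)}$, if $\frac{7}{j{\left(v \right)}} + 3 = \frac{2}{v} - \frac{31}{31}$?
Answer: $\frac{144776}{735} \approx 196.97$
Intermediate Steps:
$j{\left(v \right)} = \frac{7}{-4 + \frac{2}{v}}$ ($j{\left(v \right)} = \frac{7}{-3 + \left(\frac{2}{v} - \frac{31}{31}\right)} = \frac{7}{-3 + \left(\frac{2}{v} - 1\right)} = \frac{7}{-3 - \left(1 - \frac{2}{v}\right)} = \frac{7}{-4 + \frac{2}{v}}$)
$\left(\frac{1}{35} - 14\right)^{2} - j{\left(38 \right)} = \left(\frac{1}{35} - 14\right)^{2} - \left(-7\right) 38 \frac{1}{-2 + 4 \cdot 38} = \left(\frac{1}{35} - 14\right)^{2} - \left(-7\right) 38 \frac{1}{-2 + 152} = \left(- \frac{489}{35}\right)^{2} - \left(-7\right) 38 \cdot \frac{1}{150} = \frac{239121}{1225} - \left(-7\right) 38 \cdot \frac{1}{150} = \frac{239121}{1225} - - \frac{133}{75} = \frac{239121}{1225} + \frac{133}{75} = \frac{144776}{735}$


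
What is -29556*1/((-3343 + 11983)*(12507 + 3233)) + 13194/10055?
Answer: 9966679849/7596753600 ≈ 1.3120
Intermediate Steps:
-29556*1/((-3343 + 11983)*(12507 + 3233)) + 13194/10055 = -29556/(15740*8640) + 13194*(1/10055) = -29556/135993600 + 13194/10055 = -29556*1/135993600 + 13194/10055 = -821/3777600 + 13194/10055 = 9966679849/7596753600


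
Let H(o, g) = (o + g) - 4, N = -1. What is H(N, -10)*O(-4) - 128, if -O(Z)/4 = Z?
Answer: -368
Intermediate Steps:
H(o, g) = -4 + g + o (H(o, g) = (g + o) - 4 = -4 + g + o)
O(Z) = -4*Z
H(N, -10)*O(-4) - 128 = (-4 - 10 - 1)*(-4*(-4)) - 128 = -15*16 - 128 = -240 - 128 = -368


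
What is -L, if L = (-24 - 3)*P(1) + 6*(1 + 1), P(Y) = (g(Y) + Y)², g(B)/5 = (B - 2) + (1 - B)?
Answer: 420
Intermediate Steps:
g(B) = -5 (g(B) = 5*((B - 2) + (1 - B)) = 5*((-2 + B) + (1 - B)) = 5*(-1) = -5)
P(Y) = (-5 + Y)²
L = -420 (L = (-24 - 3)*(-5 + 1)² + 6*(1 + 1) = -27*(-4)² + 6*2 = -27*16 + 12 = -432 + 12 = -420)
-L = -1*(-420) = 420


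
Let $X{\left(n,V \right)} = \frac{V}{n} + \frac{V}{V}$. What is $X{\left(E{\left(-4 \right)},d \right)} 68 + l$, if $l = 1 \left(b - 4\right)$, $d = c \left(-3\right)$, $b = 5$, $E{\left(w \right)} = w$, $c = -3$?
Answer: $-84$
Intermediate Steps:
$d = 9$ ($d = \left(-3\right) \left(-3\right) = 9$)
$l = 1$ ($l = 1 \left(5 - 4\right) = 1 \cdot 1 = 1$)
$X{\left(n,V \right)} = 1 + \frac{V}{n}$ ($X{\left(n,V \right)} = \frac{V}{n} + 1 = 1 + \frac{V}{n}$)
$X{\left(E{\left(-4 \right)},d \right)} 68 + l = \frac{9 - 4}{-4} \cdot 68 + 1 = \left(- \frac{1}{4}\right) 5 \cdot 68 + 1 = \left(- \frac{5}{4}\right) 68 + 1 = -85 + 1 = -84$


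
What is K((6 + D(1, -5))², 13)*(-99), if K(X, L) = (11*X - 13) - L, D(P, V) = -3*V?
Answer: -477675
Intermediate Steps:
K(X, L) = -13 - L + 11*X (K(X, L) = (-13 + 11*X) - L = -13 - L + 11*X)
K((6 + D(1, -5))², 13)*(-99) = (-13 - 1*13 + 11*(6 - 3*(-5))²)*(-99) = (-13 - 13 + 11*(6 + 15)²)*(-99) = (-13 - 13 + 11*21²)*(-99) = (-13 - 13 + 11*441)*(-99) = (-13 - 13 + 4851)*(-99) = 4825*(-99) = -477675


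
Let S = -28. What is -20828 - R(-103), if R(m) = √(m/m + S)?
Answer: -20828 - 3*I*√3 ≈ -20828.0 - 5.1962*I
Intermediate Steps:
R(m) = 3*I*√3 (R(m) = √(m/m - 28) = √(1 - 28) = √(-27) = 3*I*√3)
-20828 - R(-103) = -20828 - 3*I*√3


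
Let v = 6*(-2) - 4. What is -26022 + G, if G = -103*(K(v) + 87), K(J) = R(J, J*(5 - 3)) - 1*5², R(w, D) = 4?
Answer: -32820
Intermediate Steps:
v = -16 (v = -12 - 4 = -16)
K(J) = -21 (K(J) = 4 - 1*5² = 4 - 1*25 = 4 - 25 = -21)
G = -6798 (G = -103*(-21 + 87) = -103*66 = -6798)
-26022 + G = -26022 - 6798 = -32820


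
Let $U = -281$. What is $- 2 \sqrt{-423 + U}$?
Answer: $- 16 i \sqrt{11} \approx - 53.066 i$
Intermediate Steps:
$- 2 \sqrt{-423 + U} = - 2 \sqrt{-423 - 281} = - 2 \sqrt{-704} = - 2 \cdot 8 i \sqrt{11} = - 16 i \sqrt{11}$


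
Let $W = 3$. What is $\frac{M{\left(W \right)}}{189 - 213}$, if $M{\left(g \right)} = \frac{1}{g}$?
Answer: $- \frac{1}{72} \approx -0.013889$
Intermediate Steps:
$\frac{M{\left(W \right)}}{189 - 213} = \frac{1}{\left(189 - 213\right) 3} = \frac{1}{-24} \cdot \frac{1}{3} = \left(- \frac{1}{24}\right) \frac{1}{3} = - \frac{1}{72}$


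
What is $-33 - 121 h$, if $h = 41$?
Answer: $-4994$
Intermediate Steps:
$-33 - 121 h = -33 - 4961 = -4994$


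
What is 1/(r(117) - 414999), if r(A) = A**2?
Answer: -1/401310 ≈ -2.4918e-6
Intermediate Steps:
1/(r(117) - 414999) = 1/(117**2 - 414999) = 1/(13689 - 414999) = 1/(-401310) = -1/401310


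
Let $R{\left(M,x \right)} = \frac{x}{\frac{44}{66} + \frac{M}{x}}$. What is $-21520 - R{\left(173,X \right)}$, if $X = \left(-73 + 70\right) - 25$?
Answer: $- \frac{9966112}{463} \approx -21525.0$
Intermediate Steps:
$X = -28$ ($X = -3 - 25 = -28$)
$R{\left(M,x \right)} = \frac{x}{\frac{2}{3} + \frac{M}{x}}$ ($R{\left(M,x \right)} = \frac{x}{44 \cdot \frac{1}{66} + \frac{M}{x}} = \frac{x}{\frac{2}{3} + \frac{M}{x}}$)
$-21520 - R{\left(173,X \right)} = -21520 - \frac{3 \left(-28\right)^{2}}{2 \left(-28\right) + 3 \cdot 173} = -21520 - 3 \cdot 784 \frac{1}{-56 + 519} = -21520 - 3 \cdot 784 \cdot \frac{1}{463} = -21520 - \frac{2352}{463} = - \frac{9966112}{463}$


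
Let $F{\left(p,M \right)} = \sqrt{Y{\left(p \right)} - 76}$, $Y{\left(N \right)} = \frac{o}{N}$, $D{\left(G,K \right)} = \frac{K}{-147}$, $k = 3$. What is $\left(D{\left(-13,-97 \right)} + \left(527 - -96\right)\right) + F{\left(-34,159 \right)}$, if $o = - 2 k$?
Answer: $\frac{91678}{147} + \frac{i \sqrt{21913}}{17} \approx 623.66 + 8.7077 i$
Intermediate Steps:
$D{\left(G,K \right)} = - \frac{K}{147}$ ($D{\left(G,K \right)} = K \left(- \frac{1}{147}\right) = - \frac{K}{147}$)
$o = -6$ ($o = \left(-2\right) 3 = -6$)
$Y{\left(N \right)} = - \frac{6}{N}$
$F{\left(p,M \right)} = \sqrt{-76 - \frac{6}{p}}$ ($F{\left(p,M \right)} = \sqrt{- \frac{6}{p} - 76} = \sqrt{-76 - \frac{6}{p}}$)
$\left(D{\left(-13,-97 \right)} + \left(527 - -96\right)\right) + F{\left(-34,159 \right)} = \left(\left(- \frac{1}{147}\right) \left(-97\right) + \left(527 - -96\right)\right) + \sqrt{-76 - \frac{6}{-34}} = \left(\frac{97}{147} + \left(527 + 96\right)\right) + \sqrt{-76 - - \frac{3}{17}} = \left(\frac{97}{147} + 623\right) + \sqrt{-76 + \frac{3}{17}} = \frac{91678}{147} + \sqrt{- \frac{1289}{17}} = \frac{91678}{147} + \frac{i \sqrt{21913}}{17}$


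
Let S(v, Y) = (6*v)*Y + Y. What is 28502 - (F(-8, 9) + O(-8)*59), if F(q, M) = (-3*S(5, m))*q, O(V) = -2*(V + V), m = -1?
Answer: 27358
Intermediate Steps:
O(V) = -4*V
S(v, Y) = Y + 6*Y*v (S(v, Y) = 6*Y*v + Y = Y + 6*Y*v)
F(q, M) = 93*q (F(q, M) = (-(-3)*(1 + 6*5))*q = (-(-3)*(1 + 30))*q = (-(-3)*31)*q = (-3*(-31))*q = 93*q)
28502 - (F(-8, 9) + O(-8)*59) = 28502 - (93*(-8) - 4*(-8)*59) = 28502 - (-744 + 32*59) = 28502 - (-744 + 1888) = 28502 - 1*1144 = 28502 - 1144 = 27358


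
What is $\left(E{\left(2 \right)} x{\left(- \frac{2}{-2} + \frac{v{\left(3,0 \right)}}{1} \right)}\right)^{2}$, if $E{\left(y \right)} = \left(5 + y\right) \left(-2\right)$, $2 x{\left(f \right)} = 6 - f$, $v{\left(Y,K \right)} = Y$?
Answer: $196$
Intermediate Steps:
$x{\left(f \right)} = 3 - \frac{f}{2}$ ($x{\left(f \right)} = \frac{6 - f}{2} = 3 - \frac{f}{2}$)
$E{\left(y \right)} = -10 - 2 y$
$\left(E{\left(2 \right)} x{\left(- \frac{2}{-2} + \frac{v{\left(3,0 \right)}}{1} \right)}\right)^{2} = \left(\left(-10 - 4\right) \left(3 - \frac{- \frac{2}{-2} + \frac{3}{1}}{2}\right)\right)^{2} = \left(\left(-10 - 4\right) \left(3 - \frac{\left(-2\right) \left(- \frac{1}{2}\right) + 3 \cdot 1}{2}\right)\right)^{2} = \left(- 14 \left(3 - \frac{1 + 3}{2}\right)\right)^{2} = \left(- 14 \left(3 - 2\right)\right)^{2} = \left(\left(-14\right) 1\right)^{2} = \left(-14\right)^{2} = 196$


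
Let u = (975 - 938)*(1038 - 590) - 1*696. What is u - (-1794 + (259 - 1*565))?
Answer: 17980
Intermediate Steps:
u = 15880 (u = 37*448 - 696 = 16576 - 696 = 15880)
u - (-1794 + (259 - 1*565)) = 15880 - (-1794 + (259 - 1*565)) = 15880 - (-1794 + (259 - 565)) = 15880 - (-1794 - 306) = 15880 - 1*(-2100) = 15880 + 2100 = 17980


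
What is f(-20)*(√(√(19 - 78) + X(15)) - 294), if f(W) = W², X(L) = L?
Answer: -117600 + 400*√(15 + I*√59) ≈ -1.16e+5 + 384.95*I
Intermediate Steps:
f(-20)*(√(√(19 - 78) + X(15)) - 294) = (-20)²*(√(√(19 - 78) + 15) - 294) = 400*(√(√(-59) + 15) - 294) = 400*(√(I*√59 + 15) - 294) = 400*(√(15 + I*√59) - 294) = 400*(-294 + √(15 + I*√59)) = -117600 + 400*√(15 + I*√59)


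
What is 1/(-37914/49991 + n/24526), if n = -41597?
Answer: -1226079266/3009354391 ≈ -0.40742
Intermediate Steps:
1/(-37914/49991 + n/24526) = 1/(-37914/49991 - 41597/24526) = 1/(-3009354391/1226079266) = -1226079266/3009354391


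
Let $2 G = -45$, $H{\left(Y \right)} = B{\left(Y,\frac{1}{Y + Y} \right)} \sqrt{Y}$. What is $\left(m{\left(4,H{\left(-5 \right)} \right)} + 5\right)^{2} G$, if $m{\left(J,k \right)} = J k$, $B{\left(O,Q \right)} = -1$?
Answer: $\frac{2475}{2} + 900 i \sqrt{5} \approx 1237.5 + 2012.5 i$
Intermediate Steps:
$H{\left(Y \right)} = - \sqrt{Y}$
$G = - \frac{45}{2}$ ($G = \frac{1}{2} \left(-45\right) = - \frac{45}{2} \approx -22.5$)
$\left(m{\left(4,H{\left(-5 \right)} \right)} + 5\right)^{2} G = \left(4 \left(- \sqrt{-5}\right) + 5\right)^{2} \left(- \frac{45}{2}\right) = \left(4 \left(- i \sqrt{5}\right) + 5\right)^{2} \left(- \frac{45}{2}\right) = \left(- 4 i \sqrt{5} + 5\right)^{2} \left(- \frac{45}{2}\right) = \left(5 - 4 i \sqrt{5}\right)^{2} \left(- \frac{45}{2}\right) = - \frac{45 \left(5 - 4 i \sqrt{5}\right)^{2}}{2}$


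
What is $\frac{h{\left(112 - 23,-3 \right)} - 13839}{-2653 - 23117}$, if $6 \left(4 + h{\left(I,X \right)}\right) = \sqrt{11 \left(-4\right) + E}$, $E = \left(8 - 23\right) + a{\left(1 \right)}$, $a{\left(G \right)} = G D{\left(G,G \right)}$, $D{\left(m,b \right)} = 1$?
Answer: $\frac{13843}{25770} - \frac{i \sqrt{58}}{154620} \approx 0.53718 - 4.9255 \cdot 10^{-5} i$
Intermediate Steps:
$a{\left(G \right)} = G$ ($a{\left(G \right)} = G 1 = G$)
$E = -14$ ($E = \left(8 - 23\right) + 1 = -15 + 1 = -14$)
$h{\left(I,X \right)} = -4 + \frac{i \sqrt{58}}{6}$ ($h{\left(I,X \right)} = -4 + \frac{\sqrt{11 \left(-4\right) - 14}}{6} = -4 + \frac{\sqrt{-44 - 14}}{6} = -4 + \frac{\sqrt{-58}}{6} = -4 + \frac{i \sqrt{58}}{6}$)
$\frac{h{\left(112 - 23,-3 \right)} - 13839}{-2653 - 23117} = \frac{\left(-4 + \frac{i \sqrt{58}}{6}\right) - 13839}{-2653 - 23117} = \frac{-13843 + \frac{i \sqrt{58}}{6}}{-25770} = \left(-13843 + \frac{i \sqrt{58}}{6}\right) \left(- \frac{1}{25770}\right) = \frac{13843}{25770} - \frac{i \sqrt{58}}{154620}$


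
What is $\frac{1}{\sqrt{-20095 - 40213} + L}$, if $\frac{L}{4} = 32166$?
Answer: $\frac{32166}{4138621301} - \frac{i \sqrt{15077}}{8277242602} \approx 7.7721 \cdot 10^{-6} - 1.4834 \cdot 10^{-8} i$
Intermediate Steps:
$L = 128664$ ($L = 4 \cdot 32166 = 128664$)
$\frac{1}{\sqrt{-20095 - 40213} + L} = \frac{1}{\sqrt{-20095 - 40213} + 128664} = \frac{1}{\sqrt{-60308} + 128664} = \frac{1}{2 i \sqrt{15077} + 128664} = \frac{1}{128664 + 2 i \sqrt{15077}}$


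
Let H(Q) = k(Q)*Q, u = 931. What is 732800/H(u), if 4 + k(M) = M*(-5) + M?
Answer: -45800/216923 ≈ -0.21113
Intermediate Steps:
k(M) = -4 - 4*M (k(M) = -4 + (M*(-5) + M) = -4 + (-5*M + M) = -4 - 4*M)
H(Q) = Q*(-4 - 4*Q) (H(Q) = (-4 - 4*Q)*Q = Q*(-4 - 4*Q))
732800/H(u) = 732800/((-4*931*(1 + 931))) = 732800/((-4*931*932)) = 732800/(-3470768) = 732800*(-1/3470768) = -45800/216923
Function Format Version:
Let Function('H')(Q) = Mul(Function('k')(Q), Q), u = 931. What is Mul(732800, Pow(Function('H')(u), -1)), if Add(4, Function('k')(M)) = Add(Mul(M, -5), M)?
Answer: Rational(-45800, 216923) ≈ -0.21113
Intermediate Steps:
Function('k')(M) = Add(-4, Mul(-4, M)) (Function('k')(M) = Add(-4, Add(Mul(M, -5), M)) = Add(-4, Add(Mul(-5, M), M)) = Add(-4, Mul(-4, M)))
Function('H')(Q) = Mul(Q, Add(-4, Mul(-4, Q))) (Function('H')(Q) = Mul(Add(-4, Mul(-4, Q)), Q) = Mul(Q, Add(-4, Mul(-4, Q))))
Mul(732800, Pow(Function('H')(u), -1)) = Mul(732800, Pow(Mul(-4, 931, Add(1, 931)), -1)) = Mul(732800, Pow(Mul(-4, 931, 932), -1)) = Mul(732800, Pow(-3470768, -1)) = Mul(732800, Rational(-1, 3470768)) = Rational(-45800, 216923)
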